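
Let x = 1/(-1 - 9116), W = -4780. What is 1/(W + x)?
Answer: -9117/43579261 ≈ -0.00020921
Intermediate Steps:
x = -1/9117 (x = 1/(-9117) = -1/9117 ≈ -0.00010969)
1/(W + x) = 1/(-4780 - 1/9117) = 1/(-43579261/9117) = -9117/43579261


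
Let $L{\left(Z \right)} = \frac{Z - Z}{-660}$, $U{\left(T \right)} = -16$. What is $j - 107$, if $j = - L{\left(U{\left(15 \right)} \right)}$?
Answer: $-107$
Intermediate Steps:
$L{\left(Z \right)} = 0$ ($L{\left(Z \right)} = 0 \left(- \frac{1}{660}\right) = 0$)
$j = 0$ ($j = \left(-1\right) 0 = 0$)
$j - 107 = 0 - 107 = -107$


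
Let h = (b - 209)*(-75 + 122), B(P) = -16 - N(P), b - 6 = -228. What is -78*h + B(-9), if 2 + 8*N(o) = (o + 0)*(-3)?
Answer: 12640215/8 ≈ 1.5800e+6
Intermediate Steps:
b = -222 (b = 6 - 228 = -222)
N(o) = -¼ - 3*o/8 (N(o) = -¼ + ((o + 0)*(-3))/8 = -¼ + (o*(-3))/8 = -¼ + (-3*o)/8 = -¼ - 3*o/8)
B(P) = -63/4 + 3*P/8 (B(P) = -16 - (-¼ - 3*P/8) = -16 + (¼ + 3*P/8) = -63/4 + 3*P/8)
h = -20257 (h = (-222 - 209)*(-75 + 122) = -431*47 = -20257)
-78*h + B(-9) = -78*(-20257) + (-63/4 + (3/8)*(-9)) = 1580046 + (-63/4 - 27/8) = 1580046 - 153/8 = 12640215/8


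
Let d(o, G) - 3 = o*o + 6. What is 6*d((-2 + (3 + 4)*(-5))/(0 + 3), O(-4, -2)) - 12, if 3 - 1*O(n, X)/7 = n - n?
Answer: 2864/3 ≈ 954.67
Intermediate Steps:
O(n, X) = 21 (O(n, X) = 21 - 7*(n - n) = 21 - 7*0 = 21 + 0 = 21)
d(o, G) = 9 + o² (d(o, G) = 3 + (o*o + 6) = 3 + (o² + 6) = 3 + (6 + o²) = 9 + o²)
6*d((-2 + (3 + 4)*(-5))/(0 + 3), O(-4, -2)) - 12 = 6*(9 + ((-2 + (3 + 4)*(-5))/(0 + 3))²) - 12 = 6*(9 + ((-2 + 7*(-5))/3)²) - 12 = 6*(9 + ((-2 - 35)*(⅓))²) - 12 = 6*(9 + (-37*⅓)²) - 12 = 6*(9 + (-37/3)²) - 12 = 6*(9 + 1369/9) - 12 = 6*(1450/9) - 12 = 2900/3 - 12 = 2864/3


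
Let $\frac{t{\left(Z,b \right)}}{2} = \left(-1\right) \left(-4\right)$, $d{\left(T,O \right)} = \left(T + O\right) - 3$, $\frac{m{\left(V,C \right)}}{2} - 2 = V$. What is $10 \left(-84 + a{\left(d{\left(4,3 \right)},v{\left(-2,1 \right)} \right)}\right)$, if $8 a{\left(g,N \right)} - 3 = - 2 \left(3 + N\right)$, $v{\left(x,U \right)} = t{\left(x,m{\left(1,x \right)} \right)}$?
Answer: $- \frac{3455}{4} \approx -863.75$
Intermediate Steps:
$m{\left(V,C \right)} = 4 + 2 V$
$d{\left(T,O \right)} = -3 + O + T$ ($d{\left(T,O \right)} = \left(O + T\right) - 3 = -3 + O + T$)
$t{\left(Z,b \right)} = 8$ ($t{\left(Z,b \right)} = 2 \left(\left(-1\right) \left(-4\right)\right) = 2 \cdot 4 = 8$)
$v{\left(x,U \right)} = 8$
$a{\left(g,N \right)} = - \frac{3}{8} - \frac{N}{4}$ ($a{\left(g,N \right)} = \frac{3}{8} + \frac{\left(-2\right) \left(3 + N\right)}{8} = \frac{3}{8} + \frac{-6 - 2 N}{8} = \frac{3}{8} - \left(\frac{3}{4} + \frac{N}{4}\right) = - \frac{3}{8} - \frac{N}{4}$)
$10 \left(-84 + a{\left(d{\left(4,3 \right)},v{\left(-2,1 \right)} \right)}\right) = 10 \left(-84 - \frac{19}{8}\right) = 10 \left(- \frac{691}{8}\right) = - \frac{3455}{4}$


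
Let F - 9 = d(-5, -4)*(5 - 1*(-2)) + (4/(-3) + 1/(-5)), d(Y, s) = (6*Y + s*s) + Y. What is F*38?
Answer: -71554/15 ≈ -4770.3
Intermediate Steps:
d(Y, s) = s**2 + 7*Y (d(Y, s) = (6*Y + s**2) + Y = (s**2 + 6*Y) + Y = s**2 + 7*Y)
F = -1883/15 (F = 9 + (((-4)**2 + 7*(-5))*(5 - 1*(-2)) + (4/(-3) + 1/(-5))) = 9 + ((16 - 35)*(5 + 2) + (4*(-1/3) + 1*(-1/5))) = 9 + (-19*7 + (-4/3 - 1/5)) = 9 + (-133 - 23/15) = 9 - 2018/15 = -1883/15 ≈ -125.53)
F*38 = -1883/15*38 = -71554/15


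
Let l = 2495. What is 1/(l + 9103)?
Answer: 1/11598 ≈ 8.6222e-5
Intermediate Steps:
1/(l + 9103) = 1/(2495 + 9103) = 1/11598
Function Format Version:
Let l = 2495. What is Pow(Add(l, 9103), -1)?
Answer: Rational(1, 11598) ≈ 8.6222e-5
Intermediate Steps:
Pow(Add(l, 9103), -1) = Pow(Add(2495, 9103), -1) = Pow(11598, -1) = Rational(1, 11598)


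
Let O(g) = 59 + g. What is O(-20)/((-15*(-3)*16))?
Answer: 13/240 ≈ 0.054167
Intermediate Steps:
O(-20)/((-15*(-3)*16)) = (59 - 20)/((-15*(-3)*16)) = 39/((45*16)) = 39/720 = 39*(1/720) = 13/240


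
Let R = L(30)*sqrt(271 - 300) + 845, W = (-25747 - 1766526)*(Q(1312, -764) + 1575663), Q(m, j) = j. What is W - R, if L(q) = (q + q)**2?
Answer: -2822648956272 - 3600*I*sqrt(29) ≈ -2.8226e+12 - 19387.0*I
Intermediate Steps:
L(q) = 4*q**2 (L(q) = (2*q)**2 = 4*q**2)
W = -2822648955427 (W = (-25747 - 1766526)*(-764 + 1575663) = -1792273*1574899 = -2822648955427)
R = 845 + 3600*I*sqrt(29) (R = (4*30**2)*sqrt(271 - 300) + 845 = (4*900)*sqrt(-29) + 845 = 3600*(I*sqrt(29)) + 845 = 3600*I*sqrt(29) + 845 = 845 + 3600*I*sqrt(29) ≈ 845.0 + 19387.0*I)
W - R = -2822648955427 - (845 + 3600*I*sqrt(29)) = -2822648955427 + (-845 - 3600*I*sqrt(29)) = -2822648956272 - 3600*I*sqrt(29)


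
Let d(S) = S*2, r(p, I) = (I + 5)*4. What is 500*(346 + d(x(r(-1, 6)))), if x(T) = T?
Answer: 217000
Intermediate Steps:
r(p, I) = 20 + 4*I (r(p, I) = (5 + I)*4 = 20 + 4*I)
d(S) = 2*S
500*(346 + d(x(r(-1, 6)))) = 500*(346 + 2*(20 + 4*6)) = 500*(346 + 2*(20 + 24)) = 500*(346 + 2*44) = 500*(346 + 88) = 500*434 = 217000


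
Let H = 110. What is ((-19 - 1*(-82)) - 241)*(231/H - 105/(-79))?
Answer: -241101/395 ≈ -610.38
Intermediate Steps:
((-19 - 1*(-82)) - 241)*(231/H - 105/(-79)) = ((-19 - 1*(-82)) - 241)*(231/110 - 105/(-79)) = ((-19 + 82) - 241)*(231*(1/110) - 105*(-1/79)) = (63 - 241)*(21/10 + 105/79) = -178*2709/790 = -241101/395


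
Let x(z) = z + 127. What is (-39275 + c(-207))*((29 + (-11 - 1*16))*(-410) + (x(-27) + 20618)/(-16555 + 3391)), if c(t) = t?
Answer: 35583803953/1097 ≈ 3.2437e+7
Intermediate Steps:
x(z) = 127 + z
(-39275 + c(-207))*((29 + (-11 - 1*16))*(-410) + (x(-27) + 20618)/(-16555 + 3391)) = (-39275 - 207)*((29 + (-11 - 1*16))*(-410) + ((127 - 27) + 20618)/(-16555 + 3391)) = -39482*((29 + (-11 - 16))*(-410) + (100 + 20618)/(-13164)) = -39482*((29 - 27)*(-410) + 20718*(-1/13164)) = -39482*(2*(-410) - 3453/2194) = -39482*(-820 - 3453/2194) = -39482*(-1802533/2194) = 35583803953/1097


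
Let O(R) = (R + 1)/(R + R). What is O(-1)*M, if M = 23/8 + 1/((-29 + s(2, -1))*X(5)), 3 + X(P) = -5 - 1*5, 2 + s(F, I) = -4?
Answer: 0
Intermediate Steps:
s(F, I) = -6 (s(F, I) = -2 - 4 = -6)
X(P) = -13 (X(P) = -3 + (-5 - 1*5) = -3 + (-5 - 5) = -3 - 10 = -13)
O(R) = (1 + R)/(2*R) (O(R) = (1 + R)/((2*R)) = (1 + R)*(1/(2*R)) = (1 + R)/(2*R))
M = 10473/3640 (M = 23/8 + 1/(-29 - 6*(-13)) = 23*(1/8) - 1/13/(-35) = 23/8 - 1/35*(-1/13) = 23/8 + 1/455 = 10473/3640 ≈ 2.8772)
O(-1)*M = ((1/2)*(1 - 1)/(-1))*(10473/3640) = ((1/2)*(-1)*0)*(10473/3640) = 0*(10473/3640) = 0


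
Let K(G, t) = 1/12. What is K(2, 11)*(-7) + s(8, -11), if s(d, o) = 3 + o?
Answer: -103/12 ≈ -8.5833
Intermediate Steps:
K(G, t) = 1/12
K(2, 11)*(-7) + s(8, -11) = (1/12)*(-7) + (3 - 11) = -7/12 - 8 = -103/12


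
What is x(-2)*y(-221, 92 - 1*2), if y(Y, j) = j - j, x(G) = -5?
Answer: 0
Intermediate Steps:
y(Y, j) = 0
x(-2)*y(-221, 92 - 1*2) = -5*0 = 0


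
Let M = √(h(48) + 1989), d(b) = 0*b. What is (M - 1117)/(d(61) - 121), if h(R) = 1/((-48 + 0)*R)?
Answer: 1117/121 - √4582655/5808 ≈ 8.8628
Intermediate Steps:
h(R) = -1/(48*R) (h(R) = 1/((-48)*R) = -1/(48*R))
d(b) = 0
M = √4582655/48 (M = √(-1/48/48 + 1989) = √(-1/48*1/48 + 1989) = √(-1/2304 + 1989) = √(4582655/2304) = √4582655/48 ≈ 44.598)
(M - 1117)/(d(61) - 121) = (√4582655/48 - 1117)/(0 - 121) = (-1117 + √4582655/48)/(-121) = (-1117 + √4582655/48)*(-1/121) = 1117/121 - √4582655/5808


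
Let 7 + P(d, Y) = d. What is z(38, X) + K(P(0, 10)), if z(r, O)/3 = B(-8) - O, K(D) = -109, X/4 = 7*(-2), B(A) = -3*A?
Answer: 131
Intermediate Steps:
P(d, Y) = -7 + d
X = -56 (X = 4*(7*(-2)) = 4*(-14) = -56)
z(r, O) = 72 - 3*O (z(r, O) = 3*(-3*(-8) - O) = 3*(24 - O) = 72 - 3*O)
z(38, X) + K(P(0, 10)) = (72 - 3*(-56)) - 109 = (72 + 168) - 109 = 240 - 109 = 131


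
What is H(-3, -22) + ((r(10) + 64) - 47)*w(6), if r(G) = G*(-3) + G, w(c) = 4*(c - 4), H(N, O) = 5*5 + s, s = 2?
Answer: 3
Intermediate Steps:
H(N, O) = 27 (H(N, O) = 5*5 + 2 = 25 + 2 = 27)
w(c) = -16 + 4*c (w(c) = 4*(-4 + c) = -16 + 4*c)
r(G) = -2*G (r(G) = -3*G + G = -2*G)
H(-3, -22) + ((r(10) + 64) - 47)*w(6) = 27 + ((-2*10 + 64) - 47)*(-16 + 4*6) = 27 + ((-20 + 64) - 47)*(-16 + 24) = 27 + (44 - 47)*8 = 27 - 3*8 = 27 - 24 = 3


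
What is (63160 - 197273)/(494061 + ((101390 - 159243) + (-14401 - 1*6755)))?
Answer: -134113/415052 ≈ -0.32312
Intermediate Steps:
(63160 - 197273)/(494061 + ((101390 - 159243) + (-14401 - 1*6755))) = -134113/(494061 + (-57853 + (-14401 - 6755))) = -134113/(494061 + (-57853 - 21156)) = -134113/(494061 - 79009) = -134113/415052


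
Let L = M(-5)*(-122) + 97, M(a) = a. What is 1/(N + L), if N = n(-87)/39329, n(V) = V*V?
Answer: 39329/27813172 ≈ 0.0014140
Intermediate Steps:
n(V) = V**2
L = 707 (L = -5*(-122) + 97 = 610 + 97 = 707)
N = 7569/39329 (N = (-87)**2/39329 = 7569*(1/39329) = 7569/39329 ≈ 0.19245)
1/(N + L) = 1/(7569/39329 + 707) = 1/(27813172/39329) = 39329/27813172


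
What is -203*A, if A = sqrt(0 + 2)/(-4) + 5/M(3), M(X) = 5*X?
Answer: -203/3 + 203*sqrt(2)/4 ≈ 4.1047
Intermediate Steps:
A = 1/3 - sqrt(2)/4 (A = sqrt(0 + 2)/(-4) + 5/((5*3)) = sqrt(2)*(-1/4) + 5/15 = -sqrt(2)/4 + 5*(1/15) = -sqrt(2)/4 + 1/3 = 1/3 - sqrt(2)/4 ≈ -0.020220)
-203*A = -203*(1/3 - sqrt(2)/4) = -203/3 + 203*sqrt(2)/4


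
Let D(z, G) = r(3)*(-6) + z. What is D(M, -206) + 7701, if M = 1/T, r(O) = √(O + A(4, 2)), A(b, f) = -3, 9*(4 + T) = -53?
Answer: 685380/89 ≈ 7700.9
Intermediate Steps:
T = -89/9 (T = -4 + (⅑)*(-53) = -4 - 53/9 = -89/9 ≈ -9.8889)
r(O) = √(-3 + O) (r(O) = √(O - 3) = √(-3 + O))
M = -9/89 (M = 1/(-89/9) = -9/89 ≈ -0.10112)
D(z, G) = z (D(z, G) = √(-3 + 3)*(-6) + z = √0*(-6) + z = 0*(-6) + z = 0 + z = z)
D(M, -206) + 7701 = -9/89 + 7701 = 685380/89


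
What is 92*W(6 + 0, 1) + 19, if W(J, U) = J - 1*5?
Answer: 111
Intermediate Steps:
W(J, U) = -5 + J (W(J, U) = J - 5 = -5 + J)
92*W(6 + 0, 1) + 19 = 92*(-5 + (6 + 0)) + 19 = 92*(-5 + 6) + 19 = 92*1 + 19 = 92 + 19 = 111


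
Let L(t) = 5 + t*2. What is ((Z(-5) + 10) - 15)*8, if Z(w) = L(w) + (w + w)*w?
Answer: 320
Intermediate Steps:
L(t) = 5 + 2*t
Z(w) = 5 + 2*w + 2*w**2 (Z(w) = (5 + 2*w) + (w + w)*w = (5 + 2*w) + (2*w)*w = (5 + 2*w) + 2*w**2 = 5 + 2*w + 2*w**2)
((Z(-5) + 10) - 15)*8 = (((5 + 2*(-5) + 2*(-5)**2) + 10) - 15)*8 = (((5 - 10 + 2*25) + 10) - 15)*8 = (((5 - 10 + 50) + 10) - 15)*8 = ((45 + 10) - 15)*8 = (55 - 15)*8 = 40*8 = 320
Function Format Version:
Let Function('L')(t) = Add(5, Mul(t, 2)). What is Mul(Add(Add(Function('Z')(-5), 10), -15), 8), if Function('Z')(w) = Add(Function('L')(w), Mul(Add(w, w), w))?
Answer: 320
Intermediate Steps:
Function('L')(t) = Add(5, Mul(2, t))
Function('Z')(w) = Add(5, Mul(2, w), Mul(2, Pow(w, 2))) (Function('Z')(w) = Add(Add(5, Mul(2, w)), Mul(Add(w, w), w)) = Add(Add(5, Mul(2, w)), Mul(Mul(2, w), w)) = Add(Add(5, Mul(2, w)), Mul(2, Pow(w, 2))) = Add(5, Mul(2, w), Mul(2, Pow(w, 2))))
Mul(Add(Add(Function('Z')(-5), 10), -15), 8) = Mul(Add(Add(Add(5, Mul(2, -5), Mul(2, Pow(-5, 2))), 10), -15), 8) = Mul(Add(Add(Add(5, -10, Mul(2, 25)), 10), -15), 8) = Mul(Add(Add(Add(5, -10, 50), 10), -15), 8) = Mul(Add(Add(45, 10), -15), 8) = Mul(Add(55, -15), 8) = Mul(40, 8) = 320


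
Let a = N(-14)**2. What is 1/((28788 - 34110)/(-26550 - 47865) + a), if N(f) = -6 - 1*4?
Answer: 24805/2482274 ≈ 0.0099929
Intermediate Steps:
N(f) = -10 (N(f) = -6 - 4 = -10)
a = 100 (a = (-10)**2 = 100)
1/((28788 - 34110)/(-26550 - 47865) + a) = 1/((28788 - 34110)/(-26550 - 47865) + 100) = 1/(-5322/(-74415) + 100) = 1/(-5322*(-1/74415) + 100) = 1/(1774/24805 + 100) = 1/(2482274/24805) = 24805/2482274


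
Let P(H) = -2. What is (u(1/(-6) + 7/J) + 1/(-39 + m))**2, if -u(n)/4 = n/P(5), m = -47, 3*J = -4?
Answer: 1957201/16641 ≈ 117.61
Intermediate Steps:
J = -4/3 (J = (1/3)*(-4) = -4/3 ≈ -1.3333)
u(n) = 2*n (u(n) = -4*n/(-2) = -4*n*(-1)/2 = -(-2)*n = 2*n)
(u(1/(-6) + 7/J) + 1/(-39 + m))**2 = (2*(1/(-6) + 7/(-4/3)) + 1/(-39 - 47))**2 = (2*(1*(-1/6) + 7*(-3/4)) + 1/(-86))**2 = (2*(-1/6 - 21/4) - 1/86)**2 = (2*(-65/12) - 1/86)**2 = (-65/6 - 1/86)**2 = (-1399/129)**2 = 1957201/16641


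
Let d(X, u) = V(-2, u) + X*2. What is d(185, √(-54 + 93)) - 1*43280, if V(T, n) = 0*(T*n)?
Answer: -42910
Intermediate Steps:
V(T, n) = 0
d(X, u) = 2*X (d(X, u) = 0 + X*2 = 0 + 2*X = 2*X)
d(185, √(-54 + 93)) - 1*43280 = 2*185 - 1*43280 = 370 - 43280 = -42910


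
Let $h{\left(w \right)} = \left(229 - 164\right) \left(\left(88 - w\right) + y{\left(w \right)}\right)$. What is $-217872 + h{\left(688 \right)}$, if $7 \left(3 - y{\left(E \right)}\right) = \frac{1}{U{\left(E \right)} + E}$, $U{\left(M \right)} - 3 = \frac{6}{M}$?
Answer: $- \frac{427097459833}{1663949} \approx -2.5668 \cdot 10^{5}$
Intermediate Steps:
$U{\left(M \right)} = 3 + \frac{6}{M}$
$y{\left(E \right)} = 3 - \frac{1}{7 \left(3 + E + \frac{6}{E}\right)}$ ($y{\left(E \right)} = 3 - \frac{1}{7 \left(\left(3 + \frac{6}{E}\right) + E\right)} = 3 - \frac{1}{7 \left(3 + E + \frac{6}{E}\right)}$)
$h{\left(w \right)} = 5720 - 65 w + \frac{65 \left(126 + 21 w^{2} + 62 w\right)}{7 \left(6 + w^{2} + 3 w\right)}$ ($h{\left(w \right)} = \left(229 - 164\right) \left(\left(88 - w\right) + \frac{126 + 21 w^{2} + 62 w}{7 \left(6 + w^{2} + 3 w\right)}\right) = 65 \left(88 - w + \frac{126 + 21 w^{2} + 62 w}{7 \left(6 + w^{2} + 3 w\right)}\right) = 5720 - 65 w + \frac{65 \left(126 + 21 w^{2} + 62 w\right)}{7 \left(6 + w^{2} + 3 w\right)}$)
$-217872 + h{\left(688 \right)} = -217872 + \frac{65 \left(3822 - 7 \cdot 688^{3} + 616 \cdot 688^{2} + 1868 \cdot 688\right)}{7 \left(6 + 688^{2} + 3 \cdot 688\right)} = -217872 + \frac{65 \left(3822 - 2279624704 + 616 \cdot 473344 + 1285184\right)}{7 \left(6 + 473344 + 2064\right)} = -217872 + \frac{65 \left(3822 - 2279624704 + 291579904 + 1285184\right)}{7 \cdot 475414} = -217872 + \frac{65}{7} \cdot \frac{1}{475414} \left(-1986755794\right) = -217872 - \frac{64569563305}{1663949} = - \frac{427097459833}{1663949}$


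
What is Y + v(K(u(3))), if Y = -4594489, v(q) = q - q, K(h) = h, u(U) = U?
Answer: -4594489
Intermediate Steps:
v(q) = 0
Y + v(K(u(3))) = -4594489 + 0 = -4594489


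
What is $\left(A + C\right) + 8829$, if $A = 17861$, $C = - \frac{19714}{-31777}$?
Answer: $\frac{848147844}{31777} \approx 26691.0$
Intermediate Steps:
$C = \frac{19714}{31777}$ ($C = \left(-19714\right) \left(- \frac{1}{31777}\right) = \frac{19714}{31777} \approx 0.62039$)
$\left(A + C\right) + 8829 = \left(17861 + \frac{19714}{31777}\right) + 8829 = \frac{567588711}{31777} + 8829 = \frac{848147844}{31777}$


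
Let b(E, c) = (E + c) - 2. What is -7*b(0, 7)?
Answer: -35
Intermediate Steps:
b(E, c) = -2 + E + c
-7*b(0, 7) = -7*(-2 + 0 + 7) = -7*5 = -35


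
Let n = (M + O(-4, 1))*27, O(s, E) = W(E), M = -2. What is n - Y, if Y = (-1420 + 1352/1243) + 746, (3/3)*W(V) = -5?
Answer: 601503/1243 ≈ 483.91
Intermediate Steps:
W(V) = -5
O(s, E) = -5
n = -189 (n = (-2 - 5)*27 = -7*27 = -189)
Y = -836430/1243 (Y = (-1420 + 1352*(1/1243)) + 746 = (-1420 + 1352/1243) + 746 = -1763708/1243 + 746 = -836430/1243 ≈ -672.91)
n - Y = -189 - 1*(-836430/1243) = -189 + 836430/1243 = 601503/1243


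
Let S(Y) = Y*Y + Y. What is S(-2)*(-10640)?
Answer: -21280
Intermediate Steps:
S(Y) = Y + Y**2 (S(Y) = Y**2 + Y = Y + Y**2)
S(-2)*(-10640) = -2*(1 - 2)*(-10640) = -2*(-1)*(-10640) = 2*(-10640) = -21280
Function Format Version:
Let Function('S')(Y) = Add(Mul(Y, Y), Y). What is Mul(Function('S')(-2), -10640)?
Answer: -21280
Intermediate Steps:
Function('S')(Y) = Add(Y, Pow(Y, 2)) (Function('S')(Y) = Add(Pow(Y, 2), Y) = Add(Y, Pow(Y, 2)))
Mul(Function('S')(-2), -10640) = Mul(Mul(-2, Add(1, -2)), -10640) = Mul(Mul(-2, -1), -10640) = Mul(2, -10640) = -21280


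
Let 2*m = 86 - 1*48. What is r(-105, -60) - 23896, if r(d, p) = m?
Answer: -23877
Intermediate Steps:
m = 19 (m = (86 - 1*48)/2 = (86 - 48)/2 = (½)*38 = 19)
r(d, p) = 19
r(-105, -60) - 23896 = 19 - 23896 = -23877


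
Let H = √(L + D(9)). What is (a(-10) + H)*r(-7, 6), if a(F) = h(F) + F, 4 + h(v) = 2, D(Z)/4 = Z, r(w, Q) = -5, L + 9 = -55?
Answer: 60 - 10*I*√7 ≈ 60.0 - 26.458*I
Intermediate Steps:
L = -64 (L = -9 - 55 = -64)
D(Z) = 4*Z
H = 2*I*√7 (H = √(-64 + 4*9) = √(-64 + 36) = √(-28) = 2*I*√7 ≈ 5.2915*I)
h(v) = -2 (h(v) = -4 + 2 = -2)
a(F) = -2 + F
(a(-10) + H)*r(-7, 6) = ((-2 - 10) + 2*I*√7)*(-5) = (-12 + 2*I*√7)*(-5) = 60 - 10*I*√7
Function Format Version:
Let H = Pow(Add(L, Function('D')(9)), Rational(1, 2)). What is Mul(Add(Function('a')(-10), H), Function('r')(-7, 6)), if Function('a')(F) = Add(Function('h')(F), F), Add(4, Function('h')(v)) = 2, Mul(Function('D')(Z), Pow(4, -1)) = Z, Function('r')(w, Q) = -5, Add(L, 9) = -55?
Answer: Add(60, Mul(-10, I, Pow(7, Rational(1, 2)))) ≈ Add(60.000, Mul(-26.458, I))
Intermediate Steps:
L = -64 (L = Add(-9, -55) = -64)
Function('D')(Z) = Mul(4, Z)
H = Mul(2, I, Pow(7, Rational(1, 2))) (H = Pow(Add(-64, Mul(4, 9)), Rational(1, 2)) = Pow(Add(-64, 36), Rational(1, 2)) = Pow(-28, Rational(1, 2)) = Mul(2, I, Pow(7, Rational(1, 2))) ≈ Mul(5.2915, I))
Function('h')(v) = -2 (Function('h')(v) = Add(-4, 2) = -2)
Function('a')(F) = Add(-2, F)
Mul(Add(Function('a')(-10), H), Function('r')(-7, 6)) = Mul(Add(Add(-2, -10), Mul(2, I, Pow(7, Rational(1, 2)))), -5) = Mul(Add(-12, Mul(2, I, Pow(7, Rational(1, 2)))), -5) = Add(60, Mul(-10, I, Pow(7, Rational(1, 2))))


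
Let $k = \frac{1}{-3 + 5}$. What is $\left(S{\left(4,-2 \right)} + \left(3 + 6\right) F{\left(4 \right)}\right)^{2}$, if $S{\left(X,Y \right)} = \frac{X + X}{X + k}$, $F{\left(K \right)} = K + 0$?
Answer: $\frac{115600}{81} \approx 1427.2$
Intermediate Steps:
$F{\left(K \right)} = K$
$k = \frac{1}{2} \approx 0.5$
$S{\left(X,Y \right)} = \frac{2 X}{\frac{1}{2} + X}$ ($S{\left(X,Y \right)} = \frac{X + X}{X + \frac{1}{2}} = \frac{2 X}{\frac{1}{2} + X}$)
$\left(S{\left(4,-2 \right)} + \left(3 + 6\right) F{\left(4 \right)}\right)^{2} = \left(4 \cdot 4 \frac{1}{1 + 2 \cdot 4} + \left(3 + 6\right) 4\right)^{2} = \left(4 \cdot 4 \frac{1}{1 + 8} + 9 \cdot 4\right)^{2} = \left(4 \cdot 4 \cdot \frac{1}{9} + 36\right)^{2} = \left(\frac{16}{9} + 36\right)^{2} = \left(\frac{340}{9}\right)^{2} = \frac{115600}{81}$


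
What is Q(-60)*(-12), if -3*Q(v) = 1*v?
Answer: -240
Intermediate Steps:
Q(v) = -v/3
Q(-60)*(-12) = -⅓*(-60)*(-12) = 20*(-12) = -240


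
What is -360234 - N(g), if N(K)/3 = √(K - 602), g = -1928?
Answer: -360234 - 3*I*√2530 ≈ -3.6023e+5 - 150.9*I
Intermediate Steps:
N(K) = 3*√(-602 + K) (N(K) = 3*√(K - 602) = 3*√(-602 + K))
-360234 - N(g) = -360234 - 3*√(-602 - 1928) = -360234 - 3*√(-2530) = -360234 - 3*I*√2530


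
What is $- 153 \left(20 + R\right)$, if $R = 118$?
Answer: $-21114$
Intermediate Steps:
$- 153 \left(20 + R\right) = - 153 \left(20 + 118\right) = \left(-153\right) 138 = -21114$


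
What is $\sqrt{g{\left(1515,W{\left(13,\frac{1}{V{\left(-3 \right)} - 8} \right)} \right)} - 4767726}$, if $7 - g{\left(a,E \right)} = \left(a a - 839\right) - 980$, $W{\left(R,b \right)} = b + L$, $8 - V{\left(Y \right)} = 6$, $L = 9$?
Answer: $5 i \sqrt{282445} \approx 2657.3 i$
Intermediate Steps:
$V{\left(Y \right)} = 2$ ($V{\left(Y \right)} = 8 - 6 = 2$)
$W{\left(R,b \right)} = 9 + b$ ($W{\left(R,b \right)} = b + 9 = 9 + b$)
$g{\left(a,E \right)} = 1826 - a^{2}$ ($g{\left(a,E \right)} = 7 - \left(\left(a a - 839\right) - 980\right) = 7 - \left(\left(a^{2} - 839\right) - 980\right) = 7 - \left(\left(-839 + a^{2}\right) - 980\right) = 7 - \left(-1819 + a^{2}\right) = 1826 - a^{2}$)
$\sqrt{g{\left(1515,W{\left(13,\frac{1}{V{\left(-3 \right)} - 8} \right)} \right)} - 4767726} = \sqrt{\left(1826 - 1515^{2}\right) - 4767726} = \sqrt{\left(1826 - 2295225\right) - 4767726} = \sqrt{-2293399 - 4767726} = \sqrt{-7061125} = 5 i \sqrt{282445}$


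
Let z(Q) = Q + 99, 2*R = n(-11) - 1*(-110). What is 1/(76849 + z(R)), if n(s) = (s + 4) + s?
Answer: 1/76994 ≈ 1.2988e-5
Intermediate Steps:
n(s) = 4 + 2*s (n(s) = (4 + s) + s = 4 + 2*s)
R = 46 (R = ((4 + 2*(-11)) - 1*(-110))/2 = ((4 - 22) + 110)/2 = (-18 + 110)/2 = (½)*92 = 46)
z(Q) = 99 + Q
1/(76849 + z(R)) = 1/(76849 + (99 + 46)) = 1/(76849 + 145) = 1/76994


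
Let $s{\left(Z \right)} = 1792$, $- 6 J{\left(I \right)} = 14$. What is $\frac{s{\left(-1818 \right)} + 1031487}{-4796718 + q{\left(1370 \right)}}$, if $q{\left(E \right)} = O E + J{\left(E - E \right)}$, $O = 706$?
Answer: $- \frac{3099837}{11488501} \approx -0.26982$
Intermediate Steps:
$J{\left(I \right)} = - \frac{7}{3}$ ($J{\left(I \right)} = \left(- \frac{1}{6}\right) 14 = - \frac{7}{3}$)
$q{\left(E \right)} = - \frac{7}{3} + 706 E$ ($q{\left(E \right)} = 706 E - \frac{7}{3} = - \frac{7}{3} + 706 E$)
$\frac{s{\left(-1818 \right)} + 1031487}{-4796718 + q{\left(1370 \right)}} = \frac{1792 + 1031487}{-4796718 + \left(- \frac{7}{3} + 706 \cdot 1370\right)} = \frac{1033279}{-4796718 + \left(- \frac{7}{3} + 967220\right)} = \frac{1033279}{-4796718 + \frac{2901653}{3}} = \frac{1033279}{- \frac{11488501}{3}} = 1033279 \left(- \frac{3}{11488501}\right) = - \frac{3099837}{11488501}$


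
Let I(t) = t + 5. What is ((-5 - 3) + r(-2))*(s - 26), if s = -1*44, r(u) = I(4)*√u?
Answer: 560 - 630*I*√2 ≈ 560.0 - 890.95*I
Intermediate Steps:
I(t) = 5 + t
r(u) = 9*√u (r(u) = (5 + 4)*√u = 9*√u)
s = -44
((-5 - 3) + r(-2))*(s - 26) = ((-5 - 3) + 9*√(-2))*(-44 - 26) = (-8 + 9*(I*√2))*(-70) = (-8 + 9*I*√2)*(-70) = 560 - 630*I*√2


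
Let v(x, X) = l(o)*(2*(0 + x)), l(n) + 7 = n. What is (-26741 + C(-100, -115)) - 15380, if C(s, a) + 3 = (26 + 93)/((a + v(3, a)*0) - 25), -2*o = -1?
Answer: -842497/20 ≈ -42125.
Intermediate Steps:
o = 1/2 (o = -1/2*(-1) = 1/2 ≈ 0.50000)
l(n) = -7 + n
v(x, X) = -13*x (v(x, X) = (-7 + 1/2)*(2*(0 + x)) = -13*x)
C(s, a) = -3 + 119/(-25 + a) (C(s, a) = -3 + (26 + 93)/((a - 13*3*0) - 25) = -3 + 119/((a - 39*0) - 25) = -3 + 119/((a + 0) - 25) = -3 + 119/(a - 25) = -3 + 119/(-25 + a))
(-26741 + C(-100, -115)) - 15380 = (-26741 + (194 - 3*(-115))/(-25 - 115)) - 15380 = (-26741 + (194 + 345)/(-140)) - 15380 = (-26741 - 1/140*539) - 15380 = (-26741 - 77/20) - 15380 = -534897/20 - 15380 = -842497/20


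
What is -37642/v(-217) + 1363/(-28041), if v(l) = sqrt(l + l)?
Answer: -1363/28041 + 18821*I*sqrt(434)/217 ≈ -0.048607 + 1806.9*I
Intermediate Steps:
v(l) = sqrt(2)*sqrt(l) (v(l) = sqrt(2*l) = sqrt(2)*sqrt(l))
-37642/v(-217) + 1363/(-28041) = -37642*(-I*sqrt(434)/434) + 1363/(-28041) = -37642*(-I*sqrt(434)/434) + 1363*(-1/28041) = -37642*(-I*sqrt(434)/434) - 1363/28041 = -(-18821)*I*sqrt(434)/217 - 1363/28041 = 18821*I*sqrt(434)/217 - 1363/28041 = -1363/28041 + 18821*I*sqrt(434)/217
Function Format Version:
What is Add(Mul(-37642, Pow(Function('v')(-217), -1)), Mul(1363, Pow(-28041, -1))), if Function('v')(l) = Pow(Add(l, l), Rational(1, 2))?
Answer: Add(Rational(-1363, 28041), Mul(Rational(18821, 217), I, Pow(434, Rational(1, 2)))) ≈ Add(-0.048607, Mul(1806.9, I))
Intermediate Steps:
Function('v')(l) = Mul(Pow(2, Rational(1, 2)), Pow(l, Rational(1, 2))) (Function('v')(l) = Pow(Mul(2, l), Rational(1, 2)) = Mul(Pow(2, Rational(1, 2)), Pow(l, Rational(1, 2))))
Add(Mul(-37642, Pow(Function('v')(-217), -1)), Mul(1363, Pow(-28041, -1))) = Add(Mul(-37642, Pow(Mul(Pow(2, Rational(1, 2)), Pow(-217, Rational(1, 2))), -1)), Mul(1363, Pow(-28041, -1))) = Add(Mul(-37642, Pow(Mul(Pow(2, Rational(1, 2)), Mul(I, Pow(217, Rational(1, 2)))), -1)), Mul(1363, Rational(-1, 28041))) = Add(Mul(-37642, Pow(Mul(I, Pow(434, Rational(1, 2))), -1)), Rational(-1363, 28041)) = Add(Mul(-37642, Mul(Rational(-1, 434), I, Pow(434, Rational(1, 2)))), Rational(-1363, 28041)) = Add(Mul(Rational(18821, 217), I, Pow(434, Rational(1, 2))), Rational(-1363, 28041)) = Add(Rational(-1363, 28041), Mul(Rational(18821, 217), I, Pow(434, Rational(1, 2))))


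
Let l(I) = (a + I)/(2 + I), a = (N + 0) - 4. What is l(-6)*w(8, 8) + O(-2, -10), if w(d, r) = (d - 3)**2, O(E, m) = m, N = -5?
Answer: 335/4 ≈ 83.750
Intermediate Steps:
w(d, r) = (-3 + d)**2
a = -9 (a = (-5 + 0) - 4 = -5 - 4 = -9)
l(I) = (-9 + I)/(2 + I)
l(-6)*w(8, 8) + O(-2, -10) = ((-9 - 6)/(2 - 6))*(-3 + 8)**2 - 10 = (-15/(-4))*5**2 - 10 = -1/4*(-15)*25 - 10 = (15/4)*25 - 10 = 375/4 - 10 = 335/4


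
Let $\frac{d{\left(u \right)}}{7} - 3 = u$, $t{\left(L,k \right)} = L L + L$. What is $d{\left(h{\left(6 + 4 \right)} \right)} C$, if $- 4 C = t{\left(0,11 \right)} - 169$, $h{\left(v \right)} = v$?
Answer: $\frac{15379}{4} \approx 3844.8$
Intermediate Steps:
$t{\left(L,k \right)} = L + L^{2}$ ($t{\left(L,k \right)} = L^{2} + L = L + L^{2}$)
$d{\left(u \right)} = 21 + 7 u$
$C = \frac{169}{4}$ ($C = - \frac{0 \left(1 + 0\right) - 169}{4} = - \frac{0 \cdot 1 - 169}{4} = - \frac{0 - 169}{4} = \left(- \frac{1}{4}\right) \left(-169\right) = \frac{169}{4} \approx 42.25$)
$d{\left(h{\left(6 + 4 \right)} \right)} C = \left(21 + 7 \left(6 + 4\right)\right) \frac{169}{4} = \left(21 + 7 \cdot 10\right) \frac{169}{4} = \left(21 + 70\right) \frac{169}{4} = 91 \cdot \frac{169}{4} = \frac{15379}{4}$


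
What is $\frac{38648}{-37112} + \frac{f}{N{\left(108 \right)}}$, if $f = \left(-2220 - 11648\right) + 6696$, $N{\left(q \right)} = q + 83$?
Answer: $- \frac{34193629}{886049} \approx -38.591$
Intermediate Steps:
$N{\left(q \right)} = 83 + q$
$f = -7172$ ($f = -13868 + 6696 = -7172$)
$\frac{38648}{-37112} + \frac{f}{N{\left(108 \right)}} = \frac{38648}{-37112} - \frac{7172}{83 + 108} = 38648 \left(- \frac{1}{37112}\right) - \frac{7172}{191} = - \frac{4831}{4639} - \frac{7172}{191} = - \frac{34193629}{886049}$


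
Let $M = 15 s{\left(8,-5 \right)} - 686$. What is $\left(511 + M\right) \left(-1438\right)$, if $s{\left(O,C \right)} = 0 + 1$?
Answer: $230080$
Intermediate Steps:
$s{\left(O,C \right)} = 1$
$M = -671$ ($M = 15 \cdot 1 - 686 = 15 - 686 = -671$)
$\left(511 + M\right) \left(-1438\right) = \left(511 - 671\right) \left(-1438\right) = \left(-160\right) \left(-1438\right) = 230080$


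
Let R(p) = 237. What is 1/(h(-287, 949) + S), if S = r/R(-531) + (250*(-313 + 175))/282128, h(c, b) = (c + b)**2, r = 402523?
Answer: 16716084/7354112224607 ≈ 2.2730e-6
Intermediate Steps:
h(c, b) = (b + c)**2
S = 28388708111/16716084 (S = 402523/237 + (250*(-313 + 175))/282128 = 402523*(1/237) + (250*(-138))*(1/282128) = 402523/237 - 34500*1/282128 = 402523/237 - 8625/70532 = 28388708111/16716084 ≈ 1698.3)
1/(h(-287, 949) + S) = 1/((949 - 287)**2 + 28388708111/16716084) = 1/(662**2 + 28388708111/16716084) = 1/(438244 + 28388708111/16716084) = 1/(7354112224607/16716084) = 16716084/7354112224607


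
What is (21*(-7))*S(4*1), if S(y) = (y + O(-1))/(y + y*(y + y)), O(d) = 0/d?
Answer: -49/3 ≈ -16.333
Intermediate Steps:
O(d) = 0
S(y) = y/(y + 2*y**2) (S(y) = (y + 0)/(y + y*(y + y)) = y/(y + y*(2*y)) = y/(y + 2*y**2))
(21*(-7))*S(4*1) = (21*(-7))/(1 + 2*(4*1)) = -147/(1 + 2*4) = -147/(1 + 8) = -147/9 = -147*1/9 = -49/3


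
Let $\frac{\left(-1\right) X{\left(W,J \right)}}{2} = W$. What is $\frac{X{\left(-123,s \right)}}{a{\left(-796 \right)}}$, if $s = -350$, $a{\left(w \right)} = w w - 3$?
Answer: $\frac{246}{633613} \approx 0.00038825$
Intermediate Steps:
$a{\left(w \right)} = -3 + w^{2}$ ($a{\left(w \right)} = w^{2} - 3 = -3 + w^{2}$)
$X{\left(W,J \right)} = - 2 W$
$\frac{X{\left(-123,s \right)}}{a{\left(-796 \right)}} = \frac{\left(-2\right) \left(-123\right)}{-3 + \left(-796\right)^{2}} = \frac{246}{-3 + 633616} = \frac{246}{633613}$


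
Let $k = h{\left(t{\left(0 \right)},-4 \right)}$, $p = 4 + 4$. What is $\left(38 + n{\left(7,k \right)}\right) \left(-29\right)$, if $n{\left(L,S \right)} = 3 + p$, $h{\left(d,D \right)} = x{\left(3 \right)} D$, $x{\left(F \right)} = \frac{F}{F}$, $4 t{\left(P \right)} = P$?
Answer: $-1421$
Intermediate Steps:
$t{\left(P \right)} = \frac{P}{4}$
$x{\left(F \right)} = 1$
$p = 8$
$h{\left(d,D \right)} = D$ ($h{\left(d,D \right)} = 1 D = D$)
$k = -4$
$n{\left(L,S \right)} = 11$ ($n{\left(L,S \right)} = 3 + 8 = 11$)
$\left(38 + n{\left(7,k \right)}\right) \left(-29\right) = \left(38 + 11\right) \left(-29\right) = 49 \left(-29\right) = -1421$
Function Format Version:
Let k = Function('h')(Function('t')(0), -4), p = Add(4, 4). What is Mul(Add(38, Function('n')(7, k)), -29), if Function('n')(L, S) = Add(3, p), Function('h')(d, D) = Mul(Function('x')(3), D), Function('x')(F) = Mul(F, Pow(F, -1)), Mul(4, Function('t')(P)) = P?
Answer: -1421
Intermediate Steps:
Function('t')(P) = Mul(Rational(1, 4), P)
Function('x')(F) = 1
p = 8
Function('h')(d, D) = D (Function('h')(d, D) = Mul(1, D) = D)
k = -4
Function('n')(L, S) = 11 (Function('n')(L, S) = Add(3, 8) = 11)
Mul(Add(38, Function('n')(7, k)), -29) = Mul(Add(38, 11), -29) = Mul(49, -29) = -1421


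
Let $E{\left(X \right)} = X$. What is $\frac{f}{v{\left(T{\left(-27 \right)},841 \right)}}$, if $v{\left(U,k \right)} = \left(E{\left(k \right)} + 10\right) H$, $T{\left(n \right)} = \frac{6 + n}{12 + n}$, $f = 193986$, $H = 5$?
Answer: $\frac{193986}{4255} \approx 45.59$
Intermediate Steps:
$T{\left(n \right)} = \frac{6 + n}{12 + n}$
$v{\left(U,k \right)} = 50 + 5 k$ ($v{\left(U,k \right)} = \left(k + 10\right) 5 = \left(10 + k\right) 5 = 50 + 5 k$)
$\frac{f}{v{\left(T{\left(-27 \right)},841 \right)}} = \frac{193986}{50 + 5 \cdot 841} = \frac{193986}{50 + 4205} = \frac{193986}{4255}$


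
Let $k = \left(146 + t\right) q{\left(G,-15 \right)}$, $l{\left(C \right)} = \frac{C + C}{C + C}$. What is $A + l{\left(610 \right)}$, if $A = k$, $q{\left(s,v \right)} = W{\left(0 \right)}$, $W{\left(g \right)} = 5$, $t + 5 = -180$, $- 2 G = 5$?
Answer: $-194$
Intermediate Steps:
$G = - \frac{5}{2}$ ($G = \left(- \frac{1}{2}\right) 5 = - \frac{5}{2} \approx -2.5$)
$t = -185$ ($t = -5 - 180 = -185$)
$q{\left(s,v \right)} = 5$
$l{\left(C \right)} = 1$ ($l{\left(C \right)} = \frac{2 C}{2 C} = 2 C \frac{1}{2 C} = 1$)
$k = -195$ ($k = \left(146 - 185\right) 5 = \left(-39\right) 5 = -195$)
$A = -195$
$A + l{\left(610 \right)} = -195 + 1 = -194$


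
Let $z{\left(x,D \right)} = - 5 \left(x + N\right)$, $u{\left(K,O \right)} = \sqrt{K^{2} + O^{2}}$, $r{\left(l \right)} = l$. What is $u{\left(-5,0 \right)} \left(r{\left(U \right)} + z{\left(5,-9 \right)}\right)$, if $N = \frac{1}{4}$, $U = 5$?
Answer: $- \frac{425}{4} \approx -106.25$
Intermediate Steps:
$N = \frac{1}{4} \approx 0.25$
$z{\left(x,D \right)} = - \frac{5}{4} - 5 x$ ($z{\left(x,D \right)} = - 5 \left(x + \frac{1}{4}\right) = - 5 \left(\frac{1}{4} + x\right) = - \frac{5}{4} - 5 x$)
$u{\left(-5,0 \right)} \left(r{\left(U \right)} + z{\left(5,-9 \right)}\right) = \sqrt{\left(-5\right)^{2} + 0^{2}} \left(5 - \frac{105}{4}\right) = \sqrt{25 + 0} \left(5 - \frac{105}{4}\right) = \sqrt{25} \left(5 - \frac{105}{4}\right) = 5 \left(- \frac{85}{4}\right) = - \frac{425}{4}$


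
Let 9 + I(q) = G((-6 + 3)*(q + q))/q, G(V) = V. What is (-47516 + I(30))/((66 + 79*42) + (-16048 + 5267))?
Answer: 47531/7397 ≈ 6.4257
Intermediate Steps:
I(q) = -15 (I(q) = -9 + ((-6 + 3)*(q + q))/q = -9 + (-6*q)/q = -9 - 6 = -15)
(-47516 + I(30))/((66 + 79*42) + (-16048 + 5267)) = (-47516 - 15)/((66 + 79*42) + (-16048 + 5267)) = -47531/((66 + 3318) - 10781) = -47531/(3384 - 10781) = -47531/(-7397) = -47531*(-1/7397) = 47531/7397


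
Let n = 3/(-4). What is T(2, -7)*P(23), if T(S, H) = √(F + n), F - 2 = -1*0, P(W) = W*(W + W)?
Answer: 529*√5 ≈ 1182.9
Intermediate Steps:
P(W) = 2*W² (P(W) = W*(2*W) = 2*W²)
F = 2 (F = 2 - 1*0 = 2 + 0 = 2)
n = -¾ (n = 3*(-¼) = -¾ ≈ -0.75000)
T(S, H) = √5/2 (T(S, H) = √(2 - ¾) = √(5/4) = √5/2)
T(2, -7)*P(23) = (√5/2)*(2*23²) = (√5/2)*(2*529) = (√5/2)*1058 = 529*√5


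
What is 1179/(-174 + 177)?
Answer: 393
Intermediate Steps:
1179/(-174 + 177) = 1179/3 = 1179*(⅓) = 393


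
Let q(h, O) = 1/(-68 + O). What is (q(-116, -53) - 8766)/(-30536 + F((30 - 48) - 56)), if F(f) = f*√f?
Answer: 368058389/1282672215 - 39245419*I*√74/56437577460 ≈ 0.28695 - 0.0059819*I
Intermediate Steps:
F(f) = f^(3/2)
(q(-116, -53) - 8766)/(-30536 + F((30 - 48) - 56)) = (1/(-68 - 53) - 8766)/(-30536 + ((30 - 48) - 56)^(3/2)) = (1/(-121) - 8766)/(-30536 + (-18 - 56)^(3/2)) = (-1/121 - 8766)/(-30536 + (-74)^(3/2)) = -1060687/(121*(-30536 - 74*I*√74))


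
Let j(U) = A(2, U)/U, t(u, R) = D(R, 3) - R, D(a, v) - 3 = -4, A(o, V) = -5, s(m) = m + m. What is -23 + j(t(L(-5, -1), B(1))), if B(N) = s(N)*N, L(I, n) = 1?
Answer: -64/3 ≈ -21.333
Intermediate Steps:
s(m) = 2*m
D(a, v) = -1 (D(a, v) = 3 - 4 = -1)
B(N) = 2*N² (B(N) = (2*N)*N = 2*N²)
t(u, R) = -1 - R
j(U) = -5/U
-23 + j(t(L(-5, -1), B(1))) = -23 - 5/(-1 - 2*1²) = -23 - 5/(-1 - 2) = -23 - 5/(-3) = -23 - 5*(-⅓) = -23 + 5/3 = -64/3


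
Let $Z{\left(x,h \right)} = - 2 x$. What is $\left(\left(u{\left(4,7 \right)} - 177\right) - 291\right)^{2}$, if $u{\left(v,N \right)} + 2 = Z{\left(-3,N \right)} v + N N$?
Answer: $157609$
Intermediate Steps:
$u{\left(v,N \right)} = -2 + N^{2} + 6 v$ ($u{\left(v,N \right)} = -2 + \left(\left(-2\right) \left(-3\right) v + N N\right) = -2 + \left(6 v + N^{2}\right) = -2 + \left(N^{2} + 6 v\right) = -2 + N^{2} + 6 v$)
$\left(\left(u{\left(4,7 \right)} - 177\right) - 291\right)^{2} = \left(\left(\left(-2 + 7^{2} + 6 \cdot 4\right) - 177\right) - 291\right)^{2} = \left(\left(\left(-2 + 49 + 24\right) - 177\right) - 291\right)^{2} = \left(\left(71 - 177\right) - 291\right)^{2} = \left(-106 - 291\right)^{2} = \left(-397\right)^{2} = 157609$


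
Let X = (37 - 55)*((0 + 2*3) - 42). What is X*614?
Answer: 397872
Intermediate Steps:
X = 648 (X = -18*((0 + 6) - 42) = -18*(6 - 42) = -18*(-36) = 648)
X*614 = 648*614 = 397872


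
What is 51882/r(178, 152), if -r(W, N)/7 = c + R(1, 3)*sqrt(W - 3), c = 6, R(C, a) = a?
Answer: 34588/1197 - 86470*sqrt(7)/1197 ≈ -162.23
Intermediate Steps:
r(W, N) = -42 - 21*sqrt(-3 + W) (r(W, N) = -7*(6 + 3*sqrt(W - 3)) = -7*(6 + 3*sqrt(-3 + W)) = -42 - 21*sqrt(-3 + W))
51882/r(178, 152) = 51882/(-42 - 21*sqrt(-3 + 178)) = 51882/(-42 - 105*sqrt(7))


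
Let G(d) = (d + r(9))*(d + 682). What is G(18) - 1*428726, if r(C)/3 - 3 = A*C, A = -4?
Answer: -485426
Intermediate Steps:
r(C) = 9 - 12*C (r(C) = 9 + 3*(-4*C) = 9 - 12*C)
G(d) = (-99 + d)*(682 + d) (G(d) = (d + (9 - 12*9))*(d + 682) = (d + (9 - 108))*(682 + d) = (d - 99)*(682 + d) = (-99 + d)*(682 + d))
G(18) - 1*428726 = (-67518 + 18² + 583*18) - 1*428726 = (-67518 + 324 + 10494) - 428726 = -56700 - 428726 = -485426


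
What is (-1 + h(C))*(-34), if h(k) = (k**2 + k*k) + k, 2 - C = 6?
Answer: -918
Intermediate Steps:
C = -4 (C = 2 - 1*6 = 2 - 6 = -4)
h(k) = k + 2*k**2 (h(k) = (k**2 + k**2) + k = 2*k**2 + k = k + 2*k**2)
(-1 + h(C))*(-34) = (-1 - 4*(1 + 2*(-4)))*(-34) = (-1 - 4*(1 - 8))*(-34) = (-1 - 4*(-7))*(-34) = (-1 + 28)*(-34) = 27*(-34) = -918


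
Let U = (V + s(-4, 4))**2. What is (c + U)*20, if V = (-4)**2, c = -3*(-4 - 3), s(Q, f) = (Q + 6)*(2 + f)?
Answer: 16100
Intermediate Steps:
s(Q, f) = (2 + f)*(6 + Q) (s(Q, f) = (6 + Q)*(2 + f) = (2 + f)*(6 + Q))
c = 21 (c = -3*(-7) = 21)
V = 16
U = 784 (U = (16 + (12 + 2*(-4) + 6*4 - 4*4))**2 = (16 + (12 - 8 + 24 - 16))**2 = (16 + 12)**2 = 28**2 = 784)
(c + U)*20 = (21 + 784)*20 = 805*20 = 16100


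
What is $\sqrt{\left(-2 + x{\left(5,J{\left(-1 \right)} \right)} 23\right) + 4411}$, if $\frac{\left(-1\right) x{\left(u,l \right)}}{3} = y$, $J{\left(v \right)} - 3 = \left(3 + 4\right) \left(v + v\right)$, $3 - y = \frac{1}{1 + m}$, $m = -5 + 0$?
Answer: $\frac{\sqrt{16739}}{2} \approx 64.69$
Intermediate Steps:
$m = -5$
$y = \frac{13}{4}$ ($y = 3 - \frac{1}{1 - 5} = 3 - \frac{1}{-4} = 3 - - \frac{1}{4} = 3 + \frac{1}{4} = \frac{13}{4} \approx 3.25$)
$J{\left(v \right)} = 3 + 14 v$ ($J{\left(v \right)} = 3 + \left(3 + 4\right) \left(v + v\right) = 3 + 7 \cdot 2 v = 3 + 14 v$)
$x{\left(u,l \right)} = - \frac{39}{4}$ ($x{\left(u,l \right)} = \left(-3\right) \frac{13}{4} = - \frac{39}{4}$)
$\sqrt{\left(-2 + x{\left(5,J{\left(-1 \right)} \right)} 23\right) + 4411} = \sqrt{\left(-2 - \frac{897}{4}\right) + 4411} = \sqrt{- \frac{905}{4} + 4411} = \sqrt{\frac{16739}{4}} = \frac{\sqrt{16739}}{2}$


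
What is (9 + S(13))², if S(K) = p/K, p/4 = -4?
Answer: 10201/169 ≈ 60.361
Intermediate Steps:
p = -16 (p = 4*(-4) = -16)
S(K) = -16/K
(9 + S(13))² = (9 - 16/13)² = (101/13)² = 10201/169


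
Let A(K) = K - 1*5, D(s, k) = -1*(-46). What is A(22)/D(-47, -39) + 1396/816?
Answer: 9761/4692 ≈ 2.0803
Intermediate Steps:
D(s, k) = 46
A(K) = -5 + K (A(K) = K - 5 = -5 + K)
A(22)/D(-47, -39) + 1396/816 = (-5 + 22)/46 + 1396/816 = 17*(1/46) + 1396*(1/816) = 17/46 + 349/204 = 9761/4692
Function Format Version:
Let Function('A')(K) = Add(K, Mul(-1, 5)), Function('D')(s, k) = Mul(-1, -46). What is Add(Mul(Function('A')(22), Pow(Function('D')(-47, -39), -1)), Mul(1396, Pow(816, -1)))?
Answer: Rational(9761, 4692) ≈ 2.0803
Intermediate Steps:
Function('D')(s, k) = 46
Function('A')(K) = Add(-5, K) (Function('A')(K) = Add(K, -5) = Add(-5, K))
Add(Mul(Function('A')(22), Pow(Function('D')(-47, -39), -1)), Mul(1396, Pow(816, -1))) = Add(Mul(Add(-5, 22), Pow(46, -1)), Mul(1396, Pow(816, -1))) = Add(Mul(17, Rational(1, 46)), Mul(1396, Rational(1, 816))) = Add(Rational(17, 46), Rational(349, 204)) = Rational(9761, 4692)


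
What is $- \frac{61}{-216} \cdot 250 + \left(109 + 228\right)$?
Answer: $\frac{44021}{108} \approx 407.6$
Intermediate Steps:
$- \frac{61}{-216} \cdot 250 + \left(109 + 228\right) = \left(-61\right) \left(- \frac{1}{216}\right) 250 + 337 = \frac{61}{216} \cdot 250 + 337 = \frac{7625}{108} + 337 = \frac{44021}{108}$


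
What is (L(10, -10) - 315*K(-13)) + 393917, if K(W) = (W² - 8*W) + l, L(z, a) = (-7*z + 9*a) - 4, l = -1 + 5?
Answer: 306498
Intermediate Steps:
l = 4
L(z, a) = -4 - 7*z + 9*a
K(W) = 4 + W² - 8*W (K(W) = (W² - 8*W) + 4 = 4 + W² - 8*W)
(L(10, -10) - 315*K(-13)) + 393917 = ((-4 - 7*10 + 9*(-10)) - 315*(4 + (-13)² - 8*(-13))) + 393917 = ((-4 - 70 - 90) - 315*(4 + 169 + 104)) + 393917 = (-164 - 315*277) + 393917 = (-164 - 87255) + 393917 = -87419 + 393917 = 306498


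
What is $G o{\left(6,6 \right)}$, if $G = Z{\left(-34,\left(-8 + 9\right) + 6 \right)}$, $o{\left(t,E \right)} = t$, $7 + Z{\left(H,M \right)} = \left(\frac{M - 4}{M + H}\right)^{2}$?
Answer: $- \frac{1132}{27} \approx -41.926$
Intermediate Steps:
$Z{\left(H,M \right)} = -7 + \frac{\left(-4 + M\right)^{2}}{\left(H + M\right)^{2}}$ ($Z{\left(H,M \right)} = -7 + \left(\frac{M - 4}{M + H}\right)^{2} = -7 + \left(\frac{-4 + M}{H + M}\right)^{2} = -7 + \frac{\left(-4 + M\right)^{2}}{\left(H + M\right)^{2}}$)
$G = - \frac{566}{81}$ ($G = -7 + \frac{\left(-4 + \left(\left(-8 + 9\right) + 6\right)\right)^{2}}{\left(-34 + \left(\left(-8 + 9\right) + 6\right)\right)^{2}} = -7 + \frac{\left(-4 + \left(1 + 6\right)\right)^{2}}{\left(-34 + \left(1 + 6\right)\right)^{2}} = -7 + \frac{\left(-4 + 7\right)^{2}}{\left(-34 + 7\right)^{2}} = -7 + \frac{3^{2}}{729} = -7 + 9 \cdot \frac{1}{729} = -7 + \frac{1}{81} = - \frac{566}{81} \approx -6.9877$)
$G o{\left(6,6 \right)} = \left(- \frac{566}{81}\right) 6 = - \frac{1132}{27}$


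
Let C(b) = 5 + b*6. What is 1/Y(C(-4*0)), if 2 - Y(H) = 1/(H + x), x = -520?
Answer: 515/1031 ≈ 0.49952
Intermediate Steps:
C(b) = 5 + 6*b
Y(H) = 2 - 1/(-520 + H) (Y(H) = 2 - 1/(H - 520) = 2 - 1/(-520 + H))
1/Y(C(-4*0)) = 1/((-1041 + 2*(5 + 6*(-4*0)))/(-520 + (5 + 6*(-4*0)))) = 1/((-1041 + 2*(5 + 6*0))/(-520 + (5 + 6*0))) = 1/((-1041 + 2*(5 + 0))/(-520 + (5 + 0))) = 1/((-1041 + 2*5)/(-520 + 5)) = 1/((-1041 + 10)/(-515)) = 1/(-1/515*(-1031)) = 1/(1031/515) = 515/1031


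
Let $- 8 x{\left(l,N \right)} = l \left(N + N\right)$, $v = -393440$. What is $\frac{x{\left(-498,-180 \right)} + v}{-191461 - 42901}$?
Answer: $\frac{207925}{117181} \approx 1.7744$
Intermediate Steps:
$x{\left(l,N \right)} = - \frac{N l}{4}$ ($x{\left(l,N \right)} = - \frac{l \left(N + N\right)}{8} = - \frac{l 2 N}{8} = - \frac{2 N l}{8} = - \frac{N l}{4}$)
$\frac{x{\left(-498,-180 \right)} + v}{-191461 - 42901} = \frac{\left(- \frac{1}{4}\right) \left(-180\right) \left(-498\right) - 393440}{-191461 - 42901} = \frac{-22410 - 393440}{-234362} = \left(-415850\right) \left(- \frac{1}{234362}\right) = \frac{207925}{117181}$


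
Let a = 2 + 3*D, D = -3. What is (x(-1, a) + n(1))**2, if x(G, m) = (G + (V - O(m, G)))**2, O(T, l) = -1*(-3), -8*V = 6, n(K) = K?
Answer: 142129/256 ≈ 555.19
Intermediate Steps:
V = -3/4 (V = -1/8*6 = -3/4 ≈ -0.75000)
a = -7 (a = 2 + 3*(-3) = 2 - 9 = -7)
O(T, l) = 3
x(G, m) = (-15/4 + G)**2 (x(G, m) = (G + (-3/4 - 1*3))**2 = (G + (-3/4 - 3))**2 = (G - 15/4)**2 = (-15/4 + G)**2)
(x(-1, a) + n(1))**2 = ((-15 + 4*(-1))**2/16 + 1)**2 = ((-15 - 4)**2/16 + 1)**2 = ((1/16)*(-19)**2 + 1)**2 = ((1/16)*361 + 1)**2 = (361/16 + 1)**2 = (377/16)**2 = 142129/256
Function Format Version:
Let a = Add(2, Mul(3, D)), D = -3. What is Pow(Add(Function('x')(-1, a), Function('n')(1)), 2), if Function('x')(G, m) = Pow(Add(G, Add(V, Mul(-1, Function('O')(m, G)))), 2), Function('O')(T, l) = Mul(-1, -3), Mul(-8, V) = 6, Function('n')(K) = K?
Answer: Rational(142129, 256) ≈ 555.19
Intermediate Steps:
V = Rational(-3, 4) (V = Mul(Rational(-1, 8), 6) = Rational(-3, 4) ≈ -0.75000)
a = -7 (a = Add(2, Mul(3, -3)) = Add(2, -9) = -7)
Function('O')(T, l) = 3
Function('x')(G, m) = Pow(Add(Rational(-15, 4), G), 2) (Function('x')(G, m) = Pow(Add(G, Add(Rational(-3, 4), Mul(-1, 3))), 2) = Pow(Add(G, Add(Rational(-3, 4), -3)), 2) = Pow(Add(G, Rational(-15, 4)), 2) = Pow(Add(Rational(-15, 4), G), 2))
Pow(Add(Function('x')(-1, a), Function('n')(1)), 2) = Pow(Add(Mul(Rational(1, 16), Pow(Add(-15, Mul(4, -1)), 2)), 1), 2) = Pow(Add(Mul(Rational(1, 16), Pow(Add(-15, -4), 2)), 1), 2) = Pow(Add(Mul(Rational(1, 16), Pow(-19, 2)), 1), 2) = Pow(Add(Mul(Rational(1, 16), 361), 1), 2) = Pow(Add(Rational(361, 16), 1), 2) = Pow(Rational(377, 16), 2) = Rational(142129, 256)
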